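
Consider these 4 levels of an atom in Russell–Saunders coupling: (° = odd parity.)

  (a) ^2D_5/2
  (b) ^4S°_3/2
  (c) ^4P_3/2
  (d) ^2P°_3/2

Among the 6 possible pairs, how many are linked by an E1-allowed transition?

2

(a)–(b): forbidden (ΔS, ΔL).
(a)–(c): forbidden (parity, ΔS).
(a)–(d): allowed.
(b)–(c): allowed.
(b)–(d): forbidden (parity, ΔS).
(c)–(d): forbidden (ΔS).
Allowed pairs: 2 of 6.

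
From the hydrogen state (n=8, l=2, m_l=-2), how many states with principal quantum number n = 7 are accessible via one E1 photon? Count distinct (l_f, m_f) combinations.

4

E1 requires Δl = ±1, so l_f ∈ {1, 3}; with 0 ≤ l_f ≤ n_f−1 = 6, the allowed l_f values are {1, 3}.
For l_f = 1: m_f ∈ {m_i−1, m_i, m_i+1} ∩ [−1, 1] = {-1} → 1 state.
For l_f = 3: m_f ∈ {m_i−1, m_i, m_i+1} ∩ [−3, 3] = {-3, -2, -1} → 3 states.
Total: 4.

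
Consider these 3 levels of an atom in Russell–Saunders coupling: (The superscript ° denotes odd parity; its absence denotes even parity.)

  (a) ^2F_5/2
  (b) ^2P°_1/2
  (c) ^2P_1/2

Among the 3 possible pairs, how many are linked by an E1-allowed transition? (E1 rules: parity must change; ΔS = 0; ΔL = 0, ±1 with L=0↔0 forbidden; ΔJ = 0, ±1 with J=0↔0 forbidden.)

1

(a)–(b): forbidden (ΔL, ΔJ).
(a)–(c): forbidden (parity, ΔL, ΔJ).
(b)–(c): allowed.
Allowed pairs: 1 of 3.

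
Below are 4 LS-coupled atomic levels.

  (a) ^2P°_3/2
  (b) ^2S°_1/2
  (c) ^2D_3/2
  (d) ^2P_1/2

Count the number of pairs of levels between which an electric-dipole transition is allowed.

3

(a)–(b): forbidden (parity).
(a)–(c): allowed.
(a)–(d): allowed.
(b)–(c): forbidden (ΔL).
(b)–(d): allowed.
(c)–(d): forbidden (parity).
Allowed pairs: 3 of 6.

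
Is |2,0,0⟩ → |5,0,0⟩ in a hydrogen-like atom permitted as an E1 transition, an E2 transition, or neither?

Δl = 0 − 0 = +0; l_i + l_f = 0.
Δm_l = +0.
E1 (Δl = ±1, |Δm_l| ≤ 1): not satisfied.
E2 (Δl = 0,±2, l_i+l_f ≥ 2, |Δm_l| ≤ 2): not satisfied.

neither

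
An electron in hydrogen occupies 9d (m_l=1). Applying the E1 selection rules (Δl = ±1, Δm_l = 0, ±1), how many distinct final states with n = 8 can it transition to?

5

E1 requires Δl = ±1, so l_f ∈ {1, 3}; with 0 ≤ l_f ≤ n_f−1 = 7, the allowed l_f values are {1, 3}.
For l_f = 1: m_f ∈ {m_i−1, m_i, m_i+1} ∩ [−1, 1] = {0, 1} → 2 states.
For l_f = 3: m_f ∈ {m_i−1, m_i, m_i+1} ∩ [−3, 3] = {0, 1, 2} → 3 states.
Total: 5.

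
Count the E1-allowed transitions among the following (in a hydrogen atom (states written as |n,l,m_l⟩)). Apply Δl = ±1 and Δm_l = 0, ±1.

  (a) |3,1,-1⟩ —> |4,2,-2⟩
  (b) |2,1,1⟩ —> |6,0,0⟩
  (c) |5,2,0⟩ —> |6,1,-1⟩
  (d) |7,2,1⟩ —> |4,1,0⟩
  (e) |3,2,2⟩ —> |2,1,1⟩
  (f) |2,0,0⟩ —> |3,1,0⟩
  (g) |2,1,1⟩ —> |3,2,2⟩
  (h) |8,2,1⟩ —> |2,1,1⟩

8

(a) allowed
(b) allowed
(c) allowed
(d) allowed
(e) allowed
(f) allowed
(g) allowed
(h) allowed
Total allowed: 8 of 8.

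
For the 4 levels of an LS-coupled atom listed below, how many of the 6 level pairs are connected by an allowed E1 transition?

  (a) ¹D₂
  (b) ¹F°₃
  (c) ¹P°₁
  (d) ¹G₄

3

(a)–(b): allowed.
(a)–(c): allowed.
(a)–(d): forbidden (parity, ΔL, ΔJ).
(b)–(c): forbidden (parity, ΔL, ΔJ).
(b)–(d): allowed.
(c)–(d): forbidden (ΔL, ΔJ).
Allowed pairs: 3 of 6.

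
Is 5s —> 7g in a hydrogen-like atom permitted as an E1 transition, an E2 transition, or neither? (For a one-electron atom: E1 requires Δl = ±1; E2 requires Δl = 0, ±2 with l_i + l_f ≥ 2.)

Δl = 4 − 0 = +4; l_i + l_f = 4.
E1 (Δl = ±1): not satisfied.
E2 (Δl = 0,±2, l_i+l_f ≥ 2): not satisfied.

neither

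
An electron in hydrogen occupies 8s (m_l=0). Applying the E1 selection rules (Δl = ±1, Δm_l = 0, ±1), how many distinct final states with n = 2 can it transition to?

E1 requires Δl = ±1, so l_f ∈ {-1, 1}; with 0 ≤ l_f ≤ n_f−1 = 1, the allowed l_f values are {1}.
For l_f = 1: m_f ∈ {m_i−1, m_i, m_i+1} ∩ [−1, 1] = {-1, 0, 1} → 3 states.
Total: 3.

3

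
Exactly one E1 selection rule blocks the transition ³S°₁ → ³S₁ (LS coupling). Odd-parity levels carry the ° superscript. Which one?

Parity must change: odd → even — passes.
ΔS = 0: S: 1 → 1 — passes.
ΔL = 0, ±1 (not L=0↔0): L: 0 → 0, ΔL = +0 — fails.
ΔJ = 0, ±1 (not J=0↔0): J: 1 → 1, ΔJ = +0 — passes.

the L=0 ↔ L=0 exclusion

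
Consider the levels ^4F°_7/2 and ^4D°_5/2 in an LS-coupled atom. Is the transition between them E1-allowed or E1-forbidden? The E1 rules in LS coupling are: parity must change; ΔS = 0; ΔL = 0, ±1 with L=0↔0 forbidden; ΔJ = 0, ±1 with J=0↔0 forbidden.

forbidden

Reading off the term symbols: S 3/2→3/2, L 3→2, J 7/2→5/2, parity odd→odd.
Parity must change: odd → odd — fails.
ΔS = 0: S: 3/2 → 3/2 — passes.
ΔL = 0, ±1 (not L=0↔0): L: 3 → 2, ΔL = -1 — passes.
ΔJ = 0, ±1 (not J=0↔0): J: 7/2 → 5/2, ΔJ = -1 — passes.
Rule(s) violated: parity.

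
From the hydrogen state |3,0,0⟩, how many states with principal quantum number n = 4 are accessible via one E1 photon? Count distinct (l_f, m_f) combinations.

E1 requires Δl = ±1, so l_f ∈ {-1, 1}; with 0 ≤ l_f ≤ n_f−1 = 3, the allowed l_f values are {1}.
For l_f = 1: m_f ∈ {m_i−1, m_i, m_i+1} ∩ [−1, 1] = {-1, 0, 1} → 3 states.
Total: 3.

3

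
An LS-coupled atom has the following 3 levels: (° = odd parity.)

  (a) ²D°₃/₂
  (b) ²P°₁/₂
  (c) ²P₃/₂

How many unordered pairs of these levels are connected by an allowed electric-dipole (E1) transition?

(a)–(b): forbidden (parity).
(a)–(c): allowed.
(b)–(c): allowed.
Allowed pairs: 2 of 3.

2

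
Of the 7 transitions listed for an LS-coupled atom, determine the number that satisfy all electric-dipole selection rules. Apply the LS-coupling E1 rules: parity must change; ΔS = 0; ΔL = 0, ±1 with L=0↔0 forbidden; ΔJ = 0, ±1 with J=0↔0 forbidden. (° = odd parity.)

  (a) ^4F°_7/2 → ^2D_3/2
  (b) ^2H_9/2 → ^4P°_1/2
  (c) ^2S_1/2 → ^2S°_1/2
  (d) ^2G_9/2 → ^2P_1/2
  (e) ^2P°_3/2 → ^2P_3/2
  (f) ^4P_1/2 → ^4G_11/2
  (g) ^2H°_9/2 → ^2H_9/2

2

(a) forbidden (ΔS, ΔJ fail)
(b) forbidden (ΔS, ΔL, ΔJ fail)
(c) forbidden (ΔL fails)
(d) forbidden (parity, ΔL, ΔJ fail)
(e) allowed
(f) forbidden (parity, ΔL, ΔJ fail)
(g) allowed
Total allowed: 2 of 7.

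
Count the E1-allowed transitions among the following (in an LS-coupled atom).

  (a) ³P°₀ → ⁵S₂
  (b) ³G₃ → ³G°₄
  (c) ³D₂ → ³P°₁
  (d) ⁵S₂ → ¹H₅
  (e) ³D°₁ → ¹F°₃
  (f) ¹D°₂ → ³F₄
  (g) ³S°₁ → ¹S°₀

2

(a) forbidden (ΔS, ΔJ fail)
(b) allowed
(c) allowed
(d) forbidden (parity, ΔS, ΔL, ΔJ fail)
(e) forbidden (parity, ΔS, ΔJ fail)
(f) forbidden (ΔS, ΔJ fail)
(g) forbidden (parity, ΔS, ΔL fail)
Total allowed: 2 of 7.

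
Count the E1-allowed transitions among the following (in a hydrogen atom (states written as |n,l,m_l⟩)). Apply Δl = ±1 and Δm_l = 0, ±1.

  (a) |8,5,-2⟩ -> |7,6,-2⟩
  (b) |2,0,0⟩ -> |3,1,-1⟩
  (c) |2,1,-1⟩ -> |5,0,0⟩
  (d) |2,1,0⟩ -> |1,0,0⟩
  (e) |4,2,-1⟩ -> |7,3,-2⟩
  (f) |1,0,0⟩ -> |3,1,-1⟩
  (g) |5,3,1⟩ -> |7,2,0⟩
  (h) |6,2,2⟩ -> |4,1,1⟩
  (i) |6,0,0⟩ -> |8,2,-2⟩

(a) allowed
(b) allowed
(c) allowed
(d) allowed
(e) allowed
(f) allowed
(g) allowed
(h) allowed
(i) forbidden — Δl = +2 (E1 requires Δl = ±1); Δm_l = -2 (E1 requires Δm_l = 0, ±1)
Total allowed: 8 of 9.

8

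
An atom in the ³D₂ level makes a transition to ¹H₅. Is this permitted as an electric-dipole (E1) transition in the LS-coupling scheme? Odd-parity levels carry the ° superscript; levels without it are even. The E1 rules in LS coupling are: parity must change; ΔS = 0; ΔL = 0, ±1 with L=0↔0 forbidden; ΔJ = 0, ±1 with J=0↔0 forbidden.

Reading off the term symbols: S 1→0, L 2→5, J 2→5, parity even→even.
Parity must change: even → even — ✗.
ΔS = 0: S: 1 → 0 — ✗.
ΔL = 0, ±1 (not L=0↔0): L: 2 → 5, ΔL = +3 — ✗.
ΔJ = 0, ±1 (not J=0↔0): J: 2 → 5, ΔJ = +3 — ✗.
Rule(s) violated: parity, ΔS, ΔL, ΔJ.

forbidden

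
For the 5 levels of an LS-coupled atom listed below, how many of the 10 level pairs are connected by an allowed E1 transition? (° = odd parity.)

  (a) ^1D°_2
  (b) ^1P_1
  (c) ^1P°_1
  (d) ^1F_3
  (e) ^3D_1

(a)–(b): allowed.
(a)–(c): forbidden (parity).
(a)–(d): allowed.
(a)–(e): forbidden (ΔS).
(b)–(c): allowed.
(b)–(d): forbidden (parity, ΔL, ΔJ).
(b)–(e): forbidden (parity, ΔS).
(c)–(d): forbidden (ΔL, ΔJ).
(c)–(e): forbidden (ΔS).
(d)–(e): forbidden (parity, ΔS, ΔJ).
Allowed pairs: 3 of 10.

3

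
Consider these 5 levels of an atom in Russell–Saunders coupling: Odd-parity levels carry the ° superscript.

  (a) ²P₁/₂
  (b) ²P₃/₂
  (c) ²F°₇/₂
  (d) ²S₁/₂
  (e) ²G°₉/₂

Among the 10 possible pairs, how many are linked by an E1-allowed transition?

0

(a)–(b): forbidden (parity).
(a)–(c): forbidden (ΔL, ΔJ).
(a)–(d): forbidden (parity).
(a)–(e): forbidden (ΔL, ΔJ).
(b)–(c): forbidden (ΔL, ΔJ).
(b)–(d): forbidden (parity).
(b)–(e): forbidden (ΔL, ΔJ).
(c)–(d): forbidden (ΔL, ΔJ).
(c)–(e): forbidden (parity).
(d)–(e): forbidden (ΔL, ΔJ).
Allowed pairs: 0 of 10.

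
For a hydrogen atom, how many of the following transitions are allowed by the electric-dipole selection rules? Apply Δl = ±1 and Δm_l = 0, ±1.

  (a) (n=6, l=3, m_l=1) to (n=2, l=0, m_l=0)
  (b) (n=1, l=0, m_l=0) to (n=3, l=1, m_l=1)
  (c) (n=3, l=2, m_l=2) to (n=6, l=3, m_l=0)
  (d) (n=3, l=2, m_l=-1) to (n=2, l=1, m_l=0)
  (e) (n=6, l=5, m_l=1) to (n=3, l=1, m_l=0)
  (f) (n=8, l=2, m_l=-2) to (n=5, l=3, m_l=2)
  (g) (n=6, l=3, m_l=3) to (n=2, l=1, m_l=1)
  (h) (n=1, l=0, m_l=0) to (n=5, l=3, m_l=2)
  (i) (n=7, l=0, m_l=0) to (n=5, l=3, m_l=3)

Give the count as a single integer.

(a) forbidden — Δl = -3 (E1 requires Δl = ±1)
(b) allowed
(c) forbidden — Δm_l = -2 (E1 requires Δm_l = 0, ±1)
(d) allowed
(e) forbidden — Δl = -4 (E1 requires Δl = ±1)
(f) forbidden — Δm_l = +4 (E1 requires Δm_l = 0, ±1)
(g) forbidden — Δl = -2 (E1 requires Δl = ±1); Δm_l = -2 (E1 requires Δm_l = 0, ±1)
(h) forbidden — Δl = +3 (E1 requires Δl = ±1); Δm_l = +2 (E1 requires Δm_l = 0, ±1)
(i) forbidden — Δl = +3 (E1 requires Δl = ±1); Δm_l = +3 (E1 requires Δm_l = 0, ±1)
Total allowed: 2 of 9.

2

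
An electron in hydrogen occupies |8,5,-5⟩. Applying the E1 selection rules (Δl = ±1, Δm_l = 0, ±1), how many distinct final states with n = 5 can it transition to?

E1 requires Δl = ±1, so l_f ∈ {4, 6}; with 0 ≤ l_f ≤ n_f−1 = 4, the allowed l_f values are {4}.
For l_f = 4: m_f ∈ {m_i−1, m_i, m_i+1} ∩ [−4, 4] = {-4} → 1 state.
Total: 1.

1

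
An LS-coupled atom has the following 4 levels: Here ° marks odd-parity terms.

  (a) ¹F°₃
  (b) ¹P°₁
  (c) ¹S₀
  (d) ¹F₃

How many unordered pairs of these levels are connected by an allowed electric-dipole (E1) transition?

2

(a)–(b): forbidden (parity, ΔL, ΔJ).
(a)–(c): forbidden (ΔL, ΔJ).
(a)–(d): allowed.
(b)–(c): allowed.
(b)–(d): forbidden (ΔL, ΔJ).
(c)–(d): forbidden (parity, ΔL, ΔJ).
Allowed pairs: 2 of 6.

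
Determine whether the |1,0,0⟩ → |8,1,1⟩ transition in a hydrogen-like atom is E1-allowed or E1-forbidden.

l: 0 → 1 (Δl = +1). Δl = ±1 ok.
m_l: 0 → 1 (Δm_l = +1). |Δm_l| ≤ 1 ok.
All E1 selection rules are satisfied.

allowed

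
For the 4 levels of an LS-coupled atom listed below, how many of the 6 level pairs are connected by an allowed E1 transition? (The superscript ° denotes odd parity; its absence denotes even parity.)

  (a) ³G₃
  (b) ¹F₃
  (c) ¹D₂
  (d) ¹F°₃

2

(a)–(b): forbidden (parity, ΔS).
(a)–(c): forbidden (parity, ΔS, ΔL).
(a)–(d): forbidden (ΔS).
(b)–(c): forbidden (parity).
(b)–(d): allowed.
(c)–(d): allowed.
Allowed pairs: 2 of 6.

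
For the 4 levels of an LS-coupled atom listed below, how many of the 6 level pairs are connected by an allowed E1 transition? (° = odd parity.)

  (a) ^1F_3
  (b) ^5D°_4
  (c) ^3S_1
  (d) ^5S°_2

(a)–(b): forbidden (ΔS).
(a)–(c): forbidden (parity, ΔS, ΔL, ΔJ).
(a)–(d): forbidden (ΔS, ΔL).
(b)–(c): forbidden (ΔS, ΔL, ΔJ).
(b)–(d): forbidden (parity, ΔL, ΔJ).
(c)–(d): forbidden (ΔS, ΔL).
Allowed pairs: 0 of 6.

0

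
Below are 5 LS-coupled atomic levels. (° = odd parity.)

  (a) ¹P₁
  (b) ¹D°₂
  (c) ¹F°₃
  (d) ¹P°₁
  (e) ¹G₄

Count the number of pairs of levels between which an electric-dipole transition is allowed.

3

(a)–(b): allowed.
(a)–(c): forbidden (ΔL, ΔJ).
(a)–(d): allowed.
(a)–(e): forbidden (parity, ΔL, ΔJ).
(b)–(c): forbidden (parity).
(b)–(d): forbidden (parity).
(b)–(e): forbidden (ΔL, ΔJ).
(c)–(d): forbidden (parity, ΔL, ΔJ).
(c)–(e): allowed.
(d)–(e): forbidden (ΔL, ΔJ).
Allowed pairs: 3 of 10.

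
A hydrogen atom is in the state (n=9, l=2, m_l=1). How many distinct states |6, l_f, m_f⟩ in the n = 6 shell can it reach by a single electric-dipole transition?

5

E1 requires Δl = ±1, so l_f ∈ {1, 3}; with 0 ≤ l_f ≤ n_f−1 = 5, the allowed l_f values are {1, 3}.
For l_f = 1: m_f ∈ {m_i−1, m_i, m_i+1} ∩ [−1, 1] = {0, 1} → 2 states.
For l_f = 3: m_f ∈ {m_i−1, m_i, m_i+1} ∩ [−3, 3] = {0, 1, 2} → 3 states.
Total: 5.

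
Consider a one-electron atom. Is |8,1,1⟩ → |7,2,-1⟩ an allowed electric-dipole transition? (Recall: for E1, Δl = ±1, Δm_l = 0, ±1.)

Δl = 2 − 1 = +1; the E1 rule Δl = ±1 is passes.
m_l: 1 → -1 (Δm_l = -2). |Δm_l| ≤ 1 fails.
The transition is electric-dipole forbidden.

forbidden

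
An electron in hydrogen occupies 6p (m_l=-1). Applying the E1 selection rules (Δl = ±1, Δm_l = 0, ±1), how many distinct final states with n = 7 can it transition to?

E1 requires Δl = ±1, so l_f ∈ {0, 2}; with 0 ≤ l_f ≤ n_f−1 = 6, the allowed l_f values are {0, 2}.
For l_f = 0: m_f ∈ {m_i−1, m_i, m_i+1} ∩ [−0, 0] = {0} → 1 state.
For l_f = 2: m_f ∈ {m_i−1, m_i, m_i+1} ∩ [−2, 2] = {-2, -1, 0} → 3 states.
Total: 4.

4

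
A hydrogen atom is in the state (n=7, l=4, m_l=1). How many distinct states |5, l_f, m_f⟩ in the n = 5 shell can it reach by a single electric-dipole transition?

E1 requires Δl = ±1, so l_f ∈ {3, 5}; with 0 ≤ l_f ≤ n_f−1 = 4, the allowed l_f values are {3}.
For l_f = 3: m_f ∈ {m_i−1, m_i, m_i+1} ∩ [−3, 3] = {0, 1, 2} → 3 states.
Total: 3.

3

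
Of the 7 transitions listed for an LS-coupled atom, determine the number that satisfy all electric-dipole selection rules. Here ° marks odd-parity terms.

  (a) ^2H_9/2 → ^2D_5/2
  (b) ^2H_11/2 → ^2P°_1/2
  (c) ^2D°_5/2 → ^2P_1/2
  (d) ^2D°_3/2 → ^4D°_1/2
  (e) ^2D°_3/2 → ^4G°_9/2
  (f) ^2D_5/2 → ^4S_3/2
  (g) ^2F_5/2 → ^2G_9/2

0

(a) forbidden (parity, ΔL, ΔJ fail)
(b) forbidden (ΔL, ΔJ fail)
(c) forbidden (ΔJ fails)
(d) forbidden (parity, ΔS fail)
(e) forbidden (parity, ΔS, ΔL, ΔJ fail)
(f) forbidden (parity, ΔS, ΔL fail)
(g) forbidden (parity, ΔJ fail)
Total allowed: 0 of 7.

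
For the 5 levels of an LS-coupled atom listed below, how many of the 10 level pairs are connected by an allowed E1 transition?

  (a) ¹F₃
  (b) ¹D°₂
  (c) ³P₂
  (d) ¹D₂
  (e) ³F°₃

2

(a)–(b): allowed.
(a)–(c): forbidden (parity, ΔS, ΔL).
(a)–(d): forbidden (parity).
(a)–(e): forbidden (ΔS).
(b)–(c): forbidden (ΔS).
(b)–(d): allowed.
(b)–(e): forbidden (parity, ΔS).
(c)–(d): forbidden (parity, ΔS).
(c)–(e): forbidden (ΔL).
(d)–(e): forbidden (ΔS).
Allowed pairs: 2 of 10.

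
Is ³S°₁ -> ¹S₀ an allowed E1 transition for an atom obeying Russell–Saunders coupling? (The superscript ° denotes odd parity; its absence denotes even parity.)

forbidden

ΔJ = 0, ±1 (not J=0↔0): J: 1 → 0, ΔJ = -1 — ✓.
ΔL = 0, ±1 (not L=0↔0): L: 0 → 0, ΔL = +0 — ✗.
Parity must change: odd → even — ✓.
ΔS = 0: S: 1 → 0 — ✗.
Rule(s) violated: ΔS, ΔL.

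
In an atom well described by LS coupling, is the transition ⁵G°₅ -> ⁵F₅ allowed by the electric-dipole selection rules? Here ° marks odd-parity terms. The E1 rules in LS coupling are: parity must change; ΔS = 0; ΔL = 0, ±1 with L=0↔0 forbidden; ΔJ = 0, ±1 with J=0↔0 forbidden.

allowed

Parity must change: odd → even — ✓.
ΔS = 0: S: 2 → 2 — ✓.
ΔL = 0, ±1 (not L=0↔0): L: 4 → 3, ΔL = -1 — ✓.
ΔJ = 0, ±1 (not J=0↔0): J: 5 → 5, ΔJ = +0 — ✓.
All four E1 rules are satisfied.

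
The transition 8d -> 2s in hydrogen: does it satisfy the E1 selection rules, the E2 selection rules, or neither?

E2

Δl = 0 − 2 = -2; l_i + l_f = 2.
E1 (Δl = ±1): not satisfied.
E2 (Δl = 0,±2, l_i+l_f ≥ 2): satisfied.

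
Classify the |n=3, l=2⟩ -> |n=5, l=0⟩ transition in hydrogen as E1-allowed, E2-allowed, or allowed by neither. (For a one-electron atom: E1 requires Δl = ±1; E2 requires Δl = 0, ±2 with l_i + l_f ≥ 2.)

Δl = 0 − 2 = -2; l_i + l_f = 2.
E1 (Δl = ±1): not satisfied.
E2 (Δl = 0,±2, l_i+l_f ≥ 2): satisfied.

E2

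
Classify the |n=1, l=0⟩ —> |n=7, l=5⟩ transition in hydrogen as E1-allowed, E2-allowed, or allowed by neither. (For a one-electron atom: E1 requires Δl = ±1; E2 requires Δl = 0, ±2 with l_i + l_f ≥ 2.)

neither

Δl = 5 − 0 = +5; l_i + l_f = 5.
E1 (Δl = ±1): not satisfied.
E2 (Δl = 0,±2, l_i+l_f ≥ 2): not satisfied.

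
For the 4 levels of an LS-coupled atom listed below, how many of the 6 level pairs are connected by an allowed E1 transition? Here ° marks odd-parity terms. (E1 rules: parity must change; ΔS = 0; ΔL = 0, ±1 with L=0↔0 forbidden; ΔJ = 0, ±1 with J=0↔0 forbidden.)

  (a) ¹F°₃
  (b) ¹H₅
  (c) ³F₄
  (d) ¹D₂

(a)–(b): forbidden (ΔL, ΔJ).
(a)–(c): forbidden (ΔS).
(a)–(d): allowed.
(b)–(c): forbidden (parity, ΔS, ΔL).
(b)–(d): forbidden (parity, ΔL, ΔJ).
(c)–(d): forbidden (parity, ΔS, ΔJ).
Allowed pairs: 1 of 6.

1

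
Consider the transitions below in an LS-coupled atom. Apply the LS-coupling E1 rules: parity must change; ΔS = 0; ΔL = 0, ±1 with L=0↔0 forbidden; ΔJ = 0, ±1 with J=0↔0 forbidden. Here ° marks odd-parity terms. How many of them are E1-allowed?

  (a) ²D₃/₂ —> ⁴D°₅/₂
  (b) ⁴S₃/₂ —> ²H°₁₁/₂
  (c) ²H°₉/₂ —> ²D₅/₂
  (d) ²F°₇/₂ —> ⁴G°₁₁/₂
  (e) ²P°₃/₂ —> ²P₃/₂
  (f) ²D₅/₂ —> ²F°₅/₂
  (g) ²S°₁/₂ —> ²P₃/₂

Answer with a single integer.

(a) forbidden (ΔS fails)
(b) forbidden (ΔS, ΔL, ΔJ fail)
(c) forbidden (ΔL, ΔJ fail)
(d) forbidden (parity, ΔS, ΔJ fail)
(e) allowed
(f) allowed
(g) allowed
Total allowed: 3 of 7.

3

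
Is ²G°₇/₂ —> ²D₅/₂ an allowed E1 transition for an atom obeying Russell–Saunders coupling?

Reading off the term symbols: S 1/2→1/2, L 4→2, J 7/2→5/2, parity odd→even.
ΔS = 0: S: 1/2 → 1/2 — satisfied.
ΔL = 0, ±1 (not L=0↔0): L: 4 → 2, ΔL = -2 — violated.
ΔJ = 0, ±1 (not J=0↔0): J: 7/2 → 5/2, ΔJ = -1 — satisfied.
Parity must change: odd → even — satisfied.
Rule(s) violated: ΔL.

forbidden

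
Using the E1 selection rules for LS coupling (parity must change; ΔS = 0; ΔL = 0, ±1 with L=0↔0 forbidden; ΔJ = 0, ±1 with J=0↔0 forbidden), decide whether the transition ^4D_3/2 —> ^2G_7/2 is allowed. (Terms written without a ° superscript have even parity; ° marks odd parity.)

Parity must change: even → even — fails.
ΔS = 0: S: 3/2 → 1/2 — fails.
ΔL = 0, ±1 (not L=0↔0): L: 2 → 4, ΔL = +2 — fails.
ΔJ = 0, ±1 (not J=0↔0): J: 3/2 → 7/2, ΔJ = +2 — fails.
Rule(s) violated: parity, ΔS, ΔL, ΔJ.

forbidden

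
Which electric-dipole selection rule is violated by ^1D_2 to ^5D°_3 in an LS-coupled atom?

Parity must change: even → odd — passes.
ΔL = 0, ±1 (not L=0↔0): L: 2 → 2, ΔL = +0 — passes.
ΔS = 0: S: 0 → 2 — fails.
ΔJ = 0, ±1 (not J=0↔0): J: 2 → 3, ΔJ = +1 — passes.

the ΔS = 0 rule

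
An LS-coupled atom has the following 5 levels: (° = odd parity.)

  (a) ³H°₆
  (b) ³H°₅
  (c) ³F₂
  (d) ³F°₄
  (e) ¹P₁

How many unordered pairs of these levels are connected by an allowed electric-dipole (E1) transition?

(a)–(b): forbidden (parity).
(a)–(c): forbidden (ΔL, ΔJ).
(a)–(d): forbidden (parity, ΔL, ΔJ).
(a)–(e): forbidden (ΔS, ΔL, ΔJ).
(b)–(c): forbidden (ΔL, ΔJ).
(b)–(d): forbidden (parity, ΔL).
(b)–(e): forbidden (ΔS, ΔL, ΔJ).
(c)–(d): forbidden (ΔJ).
(c)–(e): forbidden (parity, ΔS, ΔL).
(d)–(e): forbidden (ΔS, ΔL, ΔJ).
Allowed pairs: 0 of 10.

0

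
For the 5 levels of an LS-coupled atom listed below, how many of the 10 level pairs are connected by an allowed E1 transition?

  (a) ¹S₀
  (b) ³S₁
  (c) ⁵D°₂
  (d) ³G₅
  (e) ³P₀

0

(a)–(b): forbidden (parity, ΔS, ΔL).
(a)–(c): forbidden (ΔS, ΔL, ΔJ).
(a)–(d): forbidden (parity, ΔS, ΔL, ΔJ).
(a)–(e): forbidden (parity, ΔS, ΔJ).
(b)–(c): forbidden (ΔS, ΔL).
(b)–(d): forbidden (parity, ΔL, ΔJ).
(b)–(e): forbidden (parity).
(c)–(d): forbidden (ΔS, ΔL, ΔJ).
(c)–(e): forbidden (ΔS, ΔJ).
(d)–(e): forbidden (parity, ΔL, ΔJ).
Allowed pairs: 0 of 10.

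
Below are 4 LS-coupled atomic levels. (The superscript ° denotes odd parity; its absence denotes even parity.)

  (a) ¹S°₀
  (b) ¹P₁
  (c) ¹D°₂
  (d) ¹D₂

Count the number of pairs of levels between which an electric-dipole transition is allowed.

(a)–(b): allowed.
(a)–(c): forbidden (parity, ΔL, ΔJ).
(a)–(d): forbidden (ΔL, ΔJ).
(b)–(c): allowed.
(b)–(d): forbidden (parity).
(c)–(d): allowed.
Allowed pairs: 3 of 6.

3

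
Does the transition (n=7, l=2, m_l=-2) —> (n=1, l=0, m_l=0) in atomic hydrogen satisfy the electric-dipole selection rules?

Initial l = 2, final l = 0, so Δl = -2. E1 requires Δl = ±1: violated.
Δm_l = 0 − (-2) = +2. E1 requires Δm_l = 0, ±1: violated.
The transition is electric-dipole forbidden.

forbidden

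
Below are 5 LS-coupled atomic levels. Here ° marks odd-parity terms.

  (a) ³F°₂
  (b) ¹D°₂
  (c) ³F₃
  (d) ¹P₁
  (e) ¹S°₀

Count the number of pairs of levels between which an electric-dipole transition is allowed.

3

(a)–(b): forbidden (parity, ΔS).
(a)–(c): allowed.
(a)–(d): forbidden (ΔS, ΔL).
(a)–(e): forbidden (parity, ΔS, ΔL, ΔJ).
(b)–(c): forbidden (ΔS).
(b)–(d): allowed.
(b)–(e): forbidden (parity, ΔL, ΔJ).
(c)–(d): forbidden (parity, ΔS, ΔL, ΔJ).
(c)–(e): forbidden (ΔS, ΔL, ΔJ).
(d)–(e): allowed.
Allowed pairs: 3 of 10.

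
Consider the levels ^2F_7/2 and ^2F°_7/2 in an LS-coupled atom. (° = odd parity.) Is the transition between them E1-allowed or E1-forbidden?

allowed

Parity must change: even → odd — passes.
ΔS = 0: S: 1/2 → 1/2 — passes.
ΔL = 0, ±1 (not L=0↔0): L: 3 → 3, ΔL = +0 — passes.
ΔJ = 0, ±1 (not J=0↔0): J: 7/2 → 7/2, ΔJ = +0 — passes.
All four E1 rules are satisfied.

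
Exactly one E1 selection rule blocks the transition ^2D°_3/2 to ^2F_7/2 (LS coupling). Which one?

the ΔJ = 0, ±1 rule

Parity must change: odd → even — satisfied.
ΔS = 0: S: 1/2 → 1/2 — satisfied.
ΔL = 0, ±1 (not L=0↔0): L: 2 → 3, ΔL = +1 — satisfied.
ΔJ = 0, ±1 (not J=0↔0): J: 3/2 → 7/2, ΔJ = +2 — violated.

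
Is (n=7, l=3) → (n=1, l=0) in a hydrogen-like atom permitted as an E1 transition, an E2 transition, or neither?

neither

Δl = 0 − 3 = -3; l_i + l_f = 3.
E1 (Δl = ±1): not satisfied.
E2 (Δl = 0,±2, l_i+l_f ≥ 2): not satisfied.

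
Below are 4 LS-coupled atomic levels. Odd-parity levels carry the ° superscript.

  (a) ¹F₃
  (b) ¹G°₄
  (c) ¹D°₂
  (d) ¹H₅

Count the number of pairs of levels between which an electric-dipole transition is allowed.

3

(a)–(b): allowed.
(a)–(c): allowed.
(a)–(d): forbidden (parity, ΔL, ΔJ).
(b)–(c): forbidden (parity, ΔL, ΔJ).
(b)–(d): allowed.
(c)–(d): forbidden (ΔL, ΔJ).
Allowed pairs: 3 of 6.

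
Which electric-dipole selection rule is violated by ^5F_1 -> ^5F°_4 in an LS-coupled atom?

the ΔJ = 0, ±1 rule

Reading off the term symbols: S 2→2, L 3→3, J 1→4, parity even→odd.
Parity must change: even → odd — satisfied.
ΔS = 0: S: 2 → 2 — satisfied.
ΔJ = 0, ±1 (not J=0↔0): J: 1 → 4, ΔJ = +3 — violated.
ΔL = 0, ±1 (not L=0↔0): L: 3 → 3, ΔL = +0 — satisfied.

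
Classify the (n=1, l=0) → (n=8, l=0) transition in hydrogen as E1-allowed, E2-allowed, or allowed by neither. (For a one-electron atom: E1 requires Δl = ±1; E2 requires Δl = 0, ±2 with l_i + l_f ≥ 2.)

neither

Δl = 0 − 0 = +0; l_i + l_f = 0.
E1 (Δl = ±1): not satisfied.
E2 (Δl = 0,±2, l_i+l_f ≥ 2): not satisfied.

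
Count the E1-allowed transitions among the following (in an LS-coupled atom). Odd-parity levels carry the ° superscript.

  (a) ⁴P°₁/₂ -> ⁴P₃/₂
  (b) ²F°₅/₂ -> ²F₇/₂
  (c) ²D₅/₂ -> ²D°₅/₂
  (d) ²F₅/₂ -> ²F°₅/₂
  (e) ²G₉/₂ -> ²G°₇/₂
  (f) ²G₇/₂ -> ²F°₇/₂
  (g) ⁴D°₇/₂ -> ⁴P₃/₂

6

(a) allowed
(b) allowed
(c) allowed
(d) allowed
(e) allowed
(f) allowed
(g) forbidden (ΔJ fails)
Total allowed: 6 of 7.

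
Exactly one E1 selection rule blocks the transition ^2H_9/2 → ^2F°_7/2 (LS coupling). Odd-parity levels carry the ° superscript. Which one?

Reading off the term symbols: S 1/2→1/2, L 5→3, J 9/2→7/2, parity even→odd.
Parity must change: even → odd — passes.
ΔS = 0: S: 1/2 → 1/2 — passes.
ΔL = 0, ±1 (not L=0↔0): L: 5 → 3, ΔL = -2 — fails.
ΔJ = 0, ±1 (not J=0↔0): J: 9/2 → 7/2, ΔJ = -1 — passes.

the ΔL = 0, ±1 rule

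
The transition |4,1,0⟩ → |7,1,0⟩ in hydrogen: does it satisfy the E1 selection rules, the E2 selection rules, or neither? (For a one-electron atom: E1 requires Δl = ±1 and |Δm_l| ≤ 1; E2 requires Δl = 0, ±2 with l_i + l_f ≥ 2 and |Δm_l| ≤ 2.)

Δl = 1 − 1 = +0; l_i + l_f = 2.
Δm_l = +0.
E1 (Δl = ±1, |Δm_l| ≤ 1): not satisfied.
E2 (Δl = 0,±2, l_i+l_f ≥ 2, |Δm_l| ≤ 2): satisfied.

E2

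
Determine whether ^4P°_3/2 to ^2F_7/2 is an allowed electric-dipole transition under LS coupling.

forbidden

Reading off the term symbols: S 3/2→1/2, L 1→3, J 3/2→7/2, parity odd→even.
Parity must change: odd → even — satisfied.
ΔS = 0: S: 3/2 → 1/2 — violated.
ΔL = 0, ±1 (not L=0↔0): L: 1 → 3, ΔL = +2 — violated.
ΔJ = 0, ±1 (not J=0↔0): J: 3/2 → 7/2, ΔJ = +2 — violated.
Rule(s) violated: ΔS, ΔL, ΔJ.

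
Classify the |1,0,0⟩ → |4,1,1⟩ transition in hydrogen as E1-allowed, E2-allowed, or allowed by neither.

E1

Δl = 1 − 0 = +1; l_i + l_f = 1.
Δm_l = +1.
E1 (Δl = ±1, |Δm_l| ≤ 1): satisfied.
E2 (Δl = 0,±2, l_i+l_f ≥ 2, |Δm_l| ≤ 2): not satisfied.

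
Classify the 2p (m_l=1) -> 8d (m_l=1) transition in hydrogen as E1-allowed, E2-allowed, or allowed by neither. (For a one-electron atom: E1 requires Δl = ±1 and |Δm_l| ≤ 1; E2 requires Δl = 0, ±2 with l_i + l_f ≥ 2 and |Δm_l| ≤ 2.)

Δl = 2 − 1 = +1; l_i + l_f = 3.
Δm_l = +0.
E1 (Δl = ±1, |Δm_l| ≤ 1): satisfied.
E2 (Δl = 0,±2, l_i+l_f ≥ 2, |Δm_l| ≤ 2): not satisfied.

E1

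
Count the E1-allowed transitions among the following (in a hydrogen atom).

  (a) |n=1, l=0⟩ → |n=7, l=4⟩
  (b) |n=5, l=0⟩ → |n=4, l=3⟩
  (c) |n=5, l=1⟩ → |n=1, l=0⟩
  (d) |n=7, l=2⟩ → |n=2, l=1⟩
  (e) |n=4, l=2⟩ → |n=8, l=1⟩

3

(a) forbidden — Δl = +4 (E1 requires Δl = ±1)
(b) forbidden — Δl = +3 (E1 requires Δl = ±1)
(c) allowed
(d) allowed
(e) allowed
Total allowed: 3 of 5.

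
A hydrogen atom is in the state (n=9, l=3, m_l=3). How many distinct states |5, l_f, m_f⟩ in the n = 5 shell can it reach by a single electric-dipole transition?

E1 requires Δl = ±1, so l_f ∈ {2, 4}; with 0 ≤ l_f ≤ n_f−1 = 4, the allowed l_f values are {2, 4}.
For l_f = 2: m_f ∈ {m_i−1, m_i, m_i+1} ∩ [−2, 2] = {2} → 1 state.
For l_f = 4: m_f ∈ {m_i−1, m_i, m_i+1} ∩ [−4, 4] = {2, 3, 4} → 3 states.
Total: 4.

4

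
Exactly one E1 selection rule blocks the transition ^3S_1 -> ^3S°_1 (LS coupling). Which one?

the L=0 ↔ L=0 exclusion

Parity must change: even → odd — passes.
ΔS = 0: S: 1 → 1 — passes.
ΔL = 0, ±1 (not L=0↔0): L: 0 → 0, ΔL = +0 — fails.
ΔJ = 0, ±1 (not J=0↔0): J: 1 → 1, ΔJ = +0 — passes.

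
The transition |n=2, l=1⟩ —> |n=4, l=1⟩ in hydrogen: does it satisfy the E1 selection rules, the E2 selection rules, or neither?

Δl = 1 − 1 = +0; l_i + l_f = 2.
E1 (Δl = ±1): not satisfied.
E2 (Δl = 0,±2, l_i+l_f ≥ 2): satisfied.

E2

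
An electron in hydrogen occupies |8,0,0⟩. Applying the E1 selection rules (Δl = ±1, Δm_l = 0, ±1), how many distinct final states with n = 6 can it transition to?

3

E1 requires Δl = ±1, so l_f ∈ {-1, 1}; with 0 ≤ l_f ≤ n_f−1 = 5, the allowed l_f values are {1}.
For l_f = 1: m_f ∈ {m_i−1, m_i, m_i+1} ∩ [−1, 1] = {-1, 0, 1} → 3 states.
Total: 3.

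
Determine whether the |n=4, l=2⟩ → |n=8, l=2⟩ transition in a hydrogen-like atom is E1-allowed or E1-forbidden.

l: 2 → 2 (Δl = +0). Δl = ±1 fails.
The transition is electric-dipole forbidden.

forbidden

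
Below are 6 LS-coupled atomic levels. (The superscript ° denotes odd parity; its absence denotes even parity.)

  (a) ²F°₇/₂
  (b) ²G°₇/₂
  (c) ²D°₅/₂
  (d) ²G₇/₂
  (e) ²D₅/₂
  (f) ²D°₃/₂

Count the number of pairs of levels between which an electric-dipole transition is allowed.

(a)–(b): forbidden (parity).
(a)–(c): forbidden (parity).
(a)–(d): allowed.
(a)–(e): allowed.
(a)–(f): forbidden (parity, ΔJ).
(b)–(c): forbidden (parity, ΔL).
(b)–(d): allowed.
(b)–(e): forbidden (ΔL).
(b)–(f): forbidden (parity, ΔL, ΔJ).
(c)–(d): forbidden (ΔL).
(c)–(e): allowed.
(c)–(f): forbidden (parity).
(d)–(e): forbidden (parity, ΔL).
(d)–(f): forbidden (ΔL, ΔJ).
(e)–(f): allowed.
Allowed pairs: 5 of 15.

5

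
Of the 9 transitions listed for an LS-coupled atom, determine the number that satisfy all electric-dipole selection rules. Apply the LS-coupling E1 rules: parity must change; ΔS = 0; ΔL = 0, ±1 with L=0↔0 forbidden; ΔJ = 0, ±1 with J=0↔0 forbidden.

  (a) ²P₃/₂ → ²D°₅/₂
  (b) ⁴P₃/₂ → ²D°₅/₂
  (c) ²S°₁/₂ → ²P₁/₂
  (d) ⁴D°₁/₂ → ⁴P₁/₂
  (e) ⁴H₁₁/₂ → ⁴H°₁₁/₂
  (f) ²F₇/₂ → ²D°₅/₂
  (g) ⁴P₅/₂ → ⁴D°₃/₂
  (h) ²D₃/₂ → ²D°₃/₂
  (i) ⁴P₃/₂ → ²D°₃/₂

7

(a) allowed
(b) forbidden (ΔS fails)
(c) allowed
(d) allowed
(e) allowed
(f) allowed
(g) allowed
(h) allowed
(i) forbidden (ΔS fails)
Total allowed: 7 of 9.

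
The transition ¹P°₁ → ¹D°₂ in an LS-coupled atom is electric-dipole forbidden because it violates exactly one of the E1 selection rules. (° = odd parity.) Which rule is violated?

Reading off the term symbols: S 0→0, L 1→2, J 1→2, parity odd→odd.
ΔJ = 0, ±1 (not J=0↔0): J: 1 → 2, ΔJ = +1 — satisfied.
ΔS = 0: S: 0 → 0 — satisfied.
ΔL = 0, ±1 (not L=0↔0): L: 1 → 2, ΔL = +1 — satisfied.
Parity must change: odd → odd — violated.

parity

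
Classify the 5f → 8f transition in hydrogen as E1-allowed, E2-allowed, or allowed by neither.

E2

Δl = 3 − 3 = +0; l_i + l_f = 6.
E1 (Δl = ±1): not satisfied.
E2 (Δl = 0,±2, l_i+l_f ≥ 2): satisfied.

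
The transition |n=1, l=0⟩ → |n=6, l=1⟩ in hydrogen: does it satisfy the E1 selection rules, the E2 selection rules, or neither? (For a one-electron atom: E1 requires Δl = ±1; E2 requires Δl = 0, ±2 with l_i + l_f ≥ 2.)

Δl = 1 − 0 = +1; l_i + l_f = 1.
E1 (Δl = ±1): satisfied.
E2 (Δl = 0,±2, l_i+l_f ≥ 2): not satisfied.

E1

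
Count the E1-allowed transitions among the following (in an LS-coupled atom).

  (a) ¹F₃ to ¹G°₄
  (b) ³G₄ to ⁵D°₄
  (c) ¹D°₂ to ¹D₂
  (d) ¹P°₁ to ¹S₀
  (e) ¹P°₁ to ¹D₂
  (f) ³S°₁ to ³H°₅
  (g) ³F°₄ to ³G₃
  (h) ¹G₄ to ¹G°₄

(a) allowed
(b) forbidden (ΔS, ΔL fail)
(c) allowed
(d) allowed
(e) allowed
(f) forbidden (parity, ΔL, ΔJ fail)
(g) allowed
(h) allowed
Total allowed: 6 of 8.

6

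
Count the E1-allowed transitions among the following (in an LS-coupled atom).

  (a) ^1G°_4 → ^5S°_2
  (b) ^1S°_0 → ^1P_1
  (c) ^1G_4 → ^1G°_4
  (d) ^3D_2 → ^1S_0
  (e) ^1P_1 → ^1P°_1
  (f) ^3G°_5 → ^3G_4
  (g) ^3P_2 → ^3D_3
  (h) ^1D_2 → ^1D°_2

5

(a) forbidden (parity, ΔS, ΔL, ΔJ fail)
(b) allowed
(c) allowed
(d) forbidden (parity, ΔS, ΔL, ΔJ fail)
(e) allowed
(f) allowed
(g) forbidden (parity fails)
(h) allowed
Total allowed: 5 of 8.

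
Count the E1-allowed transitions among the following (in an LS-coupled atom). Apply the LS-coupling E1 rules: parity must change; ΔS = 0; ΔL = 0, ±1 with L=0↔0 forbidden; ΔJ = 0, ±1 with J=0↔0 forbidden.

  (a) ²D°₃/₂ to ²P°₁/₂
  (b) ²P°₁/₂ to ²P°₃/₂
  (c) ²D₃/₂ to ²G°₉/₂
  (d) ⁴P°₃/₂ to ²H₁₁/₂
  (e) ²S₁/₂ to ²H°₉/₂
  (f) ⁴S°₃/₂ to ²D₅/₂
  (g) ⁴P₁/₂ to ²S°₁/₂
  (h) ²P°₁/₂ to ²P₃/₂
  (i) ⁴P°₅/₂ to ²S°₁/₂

1

(a) forbidden (parity fails)
(b) forbidden (parity fails)
(c) forbidden (ΔL, ΔJ fail)
(d) forbidden (ΔS, ΔL, ΔJ fail)
(e) forbidden (ΔL, ΔJ fail)
(f) forbidden (ΔS, ΔL fail)
(g) forbidden (ΔS fails)
(h) allowed
(i) forbidden (parity, ΔS, ΔJ fail)
Total allowed: 1 of 9.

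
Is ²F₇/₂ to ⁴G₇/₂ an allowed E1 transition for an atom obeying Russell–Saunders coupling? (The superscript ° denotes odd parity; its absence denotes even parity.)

Parity must change: even → even — fails.
ΔS = 0: S: 1/2 → 3/2 — fails.
ΔL = 0, ±1 (not L=0↔0): L: 3 → 4, ΔL = +1 — ok.
ΔJ = 0, ±1 (not J=0↔0): J: 7/2 → 7/2, ΔJ = +0 — ok.
Rule(s) violated: parity, ΔS.

forbidden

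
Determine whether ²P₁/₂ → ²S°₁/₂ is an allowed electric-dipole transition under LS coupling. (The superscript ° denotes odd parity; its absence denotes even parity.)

Initial level: S=1/2, L=1, J=1/2, parity even. Final level: S=1/2, L=0, J=1/2, parity odd.
Parity must change: even → odd — ok.
ΔS = 0: S: 1/2 → 1/2 — ok.
ΔL = 0, ±1 (not L=0↔0): L: 1 → 0, ΔL = -1 — ok.
ΔJ = 0, ±1 (not J=0↔0): J: 1/2 → 1/2, ΔJ = +0 — ok.
All four E1 rules are satisfied.

allowed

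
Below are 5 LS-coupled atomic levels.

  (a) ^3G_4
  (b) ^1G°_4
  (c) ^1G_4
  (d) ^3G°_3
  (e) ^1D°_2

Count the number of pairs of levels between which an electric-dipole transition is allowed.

2

(a)–(b): forbidden (ΔS).
(a)–(c): forbidden (parity, ΔS).
(a)–(d): allowed.
(a)–(e): forbidden (ΔS, ΔL, ΔJ).
(b)–(c): allowed.
(b)–(d): forbidden (parity, ΔS).
(b)–(e): forbidden (parity, ΔL, ΔJ).
(c)–(d): forbidden (ΔS).
(c)–(e): forbidden (ΔL, ΔJ).
(d)–(e): forbidden (parity, ΔS, ΔL).
Allowed pairs: 2 of 10.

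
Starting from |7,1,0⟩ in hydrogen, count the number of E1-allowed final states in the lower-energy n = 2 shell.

1

E1 requires Δl = ±1, so l_f ∈ {0, 2}; with 0 ≤ l_f ≤ n_f−1 = 1, the allowed l_f values are {0}.
For l_f = 0: m_f ∈ {m_i−1, m_i, m_i+1} ∩ [−0, 0] = {0} → 1 state.
Total: 1.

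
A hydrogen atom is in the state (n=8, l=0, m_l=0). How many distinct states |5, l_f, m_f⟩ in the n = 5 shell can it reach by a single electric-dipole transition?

3

E1 requires Δl = ±1, so l_f ∈ {-1, 1}; with 0 ≤ l_f ≤ n_f−1 = 4, the allowed l_f values are {1}.
For l_f = 1: m_f ∈ {m_i−1, m_i, m_i+1} ∩ [−1, 1] = {-1, 0, 1} → 3 states.
Total: 3.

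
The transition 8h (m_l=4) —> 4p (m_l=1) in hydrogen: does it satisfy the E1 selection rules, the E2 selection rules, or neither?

Δl = 1 − 5 = -4; l_i + l_f = 6.
Δm_l = -3.
E1 (Δl = ±1, |Δm_l| ≤ 1): not satisfied.
E2 (Δl = 0,±2, l_i+l_f ≥ 2, |Δm_l| ≤ 2): not satisfied.

neither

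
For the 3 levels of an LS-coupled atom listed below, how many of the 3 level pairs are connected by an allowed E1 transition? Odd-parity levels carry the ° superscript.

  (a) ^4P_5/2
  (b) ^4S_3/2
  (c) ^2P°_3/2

0

(a)–(b): forbidden (parity).
(a)–(c): forbidden (ΔS).
(b)–(c): forbidden (ΔS).
Allowed pairs: 0 of 3.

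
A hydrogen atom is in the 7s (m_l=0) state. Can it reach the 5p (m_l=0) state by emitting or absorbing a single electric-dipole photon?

allowed

l: 0 → 1 (Δl = +1). Δl = ±1 passes.
Δm_l = 0 − (0) = +0. E1 requires Δm_l = 0, ±1: passes.
All E1 selection rules are satisfied.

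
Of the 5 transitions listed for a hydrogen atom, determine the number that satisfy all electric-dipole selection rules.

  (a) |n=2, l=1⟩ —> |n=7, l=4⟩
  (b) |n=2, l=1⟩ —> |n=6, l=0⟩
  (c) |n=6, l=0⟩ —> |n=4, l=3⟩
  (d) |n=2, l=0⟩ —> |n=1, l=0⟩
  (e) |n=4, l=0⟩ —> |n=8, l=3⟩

1

(a) forbidden — Δl = +3 (E1 requires Δl = ±1)
(b) allowed
(c) forbidden — Δl = +3 (E1 requires Δl = ±1)
(d) forbidden — Δl = +0 (E1 requires Δl = ±1)
(e) forbidden — Δl = +3 (E1 requires Δl = ±1)
Total allowed: 1 of 5.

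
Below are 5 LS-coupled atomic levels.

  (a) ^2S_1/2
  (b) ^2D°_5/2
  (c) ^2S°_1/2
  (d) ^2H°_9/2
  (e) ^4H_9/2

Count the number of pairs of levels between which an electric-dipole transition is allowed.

(a)–(b): forbidden (ΔL, ΔJ).
(a)–(c): forbidden (ΔL).
(a)–(d): forbidden (ΔL, ΔJ).
(a)–(e): forbidden (parity, ΔS, ΔL, ΔJ).
(b)–(c): forbidden (parity, ΔL, ΔJ).
(b)–(d): forbidden (parity, ΔL, ΔJ).
(b)–(e): forbidden (ΔS, ΔL, ΔJ).
(c)–(d): forbidden (parity, ΔL, ΔJ).
(c)–(e): forbidden (ΔS, ΔL, ΔJ).
(d)–(e): forbidden (ΔS).
Allowed pairs: 0 of 10.

0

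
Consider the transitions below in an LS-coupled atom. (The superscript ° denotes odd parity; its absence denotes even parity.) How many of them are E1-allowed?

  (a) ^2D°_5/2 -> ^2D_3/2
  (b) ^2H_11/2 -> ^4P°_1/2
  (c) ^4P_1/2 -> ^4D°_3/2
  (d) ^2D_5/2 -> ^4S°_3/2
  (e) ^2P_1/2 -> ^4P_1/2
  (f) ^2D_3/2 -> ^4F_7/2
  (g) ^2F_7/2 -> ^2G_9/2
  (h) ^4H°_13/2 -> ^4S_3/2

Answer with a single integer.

2

(a) allowed
(b) forbidden (ΔS, ΔL, ΔJ fail)
(c) allowed
(d) forbidden (ΔS, ΔL fail)
(e) forbidden (parity, ΔS fail)
(f) forbidden (parity, ΔS, ΔJ fail)
(g) forbidden (parity fails)
(h) forbidden (ΔL, ΔJ fail)
Total allowed: 2 of 8.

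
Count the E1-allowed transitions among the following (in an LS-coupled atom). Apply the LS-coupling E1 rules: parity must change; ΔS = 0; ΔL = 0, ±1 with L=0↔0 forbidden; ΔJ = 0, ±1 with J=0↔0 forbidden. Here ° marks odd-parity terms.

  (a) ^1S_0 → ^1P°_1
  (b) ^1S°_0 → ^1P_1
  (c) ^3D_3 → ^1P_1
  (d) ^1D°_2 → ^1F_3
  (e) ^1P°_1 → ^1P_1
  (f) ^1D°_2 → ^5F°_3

4

(a) allowed
(b) allowed
(c) forbidden (parity, ΔS, ΔJ fail)
(d) allowed
(e) allowed
(f) forbidden (parity, ΔS fail)
Total allowed: 4 of 6.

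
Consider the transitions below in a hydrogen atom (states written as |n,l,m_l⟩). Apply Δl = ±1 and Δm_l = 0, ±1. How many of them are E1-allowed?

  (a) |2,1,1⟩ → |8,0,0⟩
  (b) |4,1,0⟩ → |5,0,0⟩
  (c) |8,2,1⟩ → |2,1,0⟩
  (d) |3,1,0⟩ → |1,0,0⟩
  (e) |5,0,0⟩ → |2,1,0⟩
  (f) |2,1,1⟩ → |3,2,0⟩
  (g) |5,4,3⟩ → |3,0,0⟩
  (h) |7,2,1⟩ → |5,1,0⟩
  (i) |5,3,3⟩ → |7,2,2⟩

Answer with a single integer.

(a) allowed
(b) allowed
(c) allowed
(d) allowed
(e) allowed
(f) allowed
(g) forbidden — Δl = -4 (E1 requires Δl = ±1); Δm_l = -3 (E1 requires Δm_l = 0, ±1)
(h) allowed
(i) allowed
Total allowed: 8 of 9.

8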